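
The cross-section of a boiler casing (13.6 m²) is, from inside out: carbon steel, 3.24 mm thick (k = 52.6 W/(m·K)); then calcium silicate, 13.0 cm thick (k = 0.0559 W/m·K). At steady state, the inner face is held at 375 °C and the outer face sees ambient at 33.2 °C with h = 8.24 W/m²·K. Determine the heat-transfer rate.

Resistance network (inner→outer):
  R_carbon steel = L/(kA) = 0.00324/(52.6·13.6) = 4.529×10^-6 K/W
  R_calcium silicate = L/(kA) = 0.130/(0.0559·13.6) = 0.1710 K/W
  R_conv,out = 1/(hA) = 1/(8.24·13.6) = 0.008923 K/W
ΣR = 4.529×10^-6 + 0.1710 + 0.008923 = 0.1799 K/W
Q = ΔT/ΣR = (375 °C − 33.2 °C)/0.1799 = 1900 W

Q = 1900 W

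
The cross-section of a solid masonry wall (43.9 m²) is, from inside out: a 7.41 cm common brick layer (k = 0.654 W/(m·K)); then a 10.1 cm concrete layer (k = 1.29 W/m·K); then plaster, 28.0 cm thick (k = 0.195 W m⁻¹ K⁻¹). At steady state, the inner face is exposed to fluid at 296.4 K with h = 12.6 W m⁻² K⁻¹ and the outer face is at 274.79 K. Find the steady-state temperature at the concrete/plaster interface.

Resistance network (inner→outer):
  R_conv,in = 1/(hA) = 1/(12.6·43.9) = 0.001808 K/W
  R_common brick = L/(kA) = 0.0741/(0.654·43.9) = 0.002581 K/W
  R_concrete = L/(kA) = 0.101/(1.29·43.9) = 0.001783 K/W
  R_plaster = L/(kA) = 0.280/(0.195·43.9) = 0.03271 K/W
ΣR = 0.001808 + 0.002581 + 0.001783 + 0.03271 = 0.03888 K/W
Q = ΔT/ΣR = (296.4 K − 274.79 K)/0.03888 = 555.8 W
From the inner boundary to the concrete/plaster interface, ΣR_partial = 0.006172 K/W.
T_interface = T_in − Q·ΣR_partial = 296.4 K − (555.8)(0.006172) = 293.0 K

T = 293.0 K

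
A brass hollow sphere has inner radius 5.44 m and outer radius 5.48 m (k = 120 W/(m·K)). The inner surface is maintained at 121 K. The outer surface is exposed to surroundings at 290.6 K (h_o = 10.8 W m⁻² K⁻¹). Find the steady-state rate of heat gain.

Q = 689 kW

Treat each layer as a resistance in series:
  R_brass = (1/5.44 − 1/5.48)/(4πk) = 0.001342/(4π·120) = 8.898×10^-7 K/W
  R_conv,out = 1/(4πr²h) = 1/(4π·5.48²·10.8) = 2.454×10^-4 K/W
ΣR = 8.898×10^-7 + 2.454×10^-4 = 2.463×10^-4 K/W
Q = ΔT/ΣR = (121 K − 290.6 K)/2.463×10^-4 = -6.89×10^5 W
(Negative Q ⇒ heat flows inward; heat gain = 6.89×10^5 W.)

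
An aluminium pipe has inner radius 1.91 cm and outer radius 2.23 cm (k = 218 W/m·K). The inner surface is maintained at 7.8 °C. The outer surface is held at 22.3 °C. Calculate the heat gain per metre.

Q' = 2πk·ΔT/ln(r₂/r₁) = 2π × 218 × 14.5 / ln(0.0223/0.0191) = 1.28×10^5 W/m

Q' = 128 kW/m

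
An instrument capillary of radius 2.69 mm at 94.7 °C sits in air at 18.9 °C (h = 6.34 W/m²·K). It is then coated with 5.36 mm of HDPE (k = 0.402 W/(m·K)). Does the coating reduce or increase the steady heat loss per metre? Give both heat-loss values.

Critical radius for a cylinder: r_cr = k/h = 0.0634 m = 6.34 cm.
Outer radius after coating: r₂ = 0.00269 + 0.00536 = 0.00805 m.
Since r₁ < r_cr and r₂ ≤ r_cr, the coating moves toward the maximum at r_cr — heat loss rises.
Bare: R = 1/(2πr₁h) = 9.332 m·K/W; Q = 75.8/9.332 = 8.12 W/m.
Coated: R = R_cond + R_conv = 3.552 m·K/W; Q = 75.8/3.552 = 21.3 W/m.

increases: 8.12 → 21.3 W/m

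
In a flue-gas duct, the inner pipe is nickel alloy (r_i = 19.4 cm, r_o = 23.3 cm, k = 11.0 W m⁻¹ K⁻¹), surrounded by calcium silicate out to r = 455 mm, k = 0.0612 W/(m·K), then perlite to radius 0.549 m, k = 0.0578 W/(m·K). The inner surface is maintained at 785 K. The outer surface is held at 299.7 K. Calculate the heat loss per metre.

Q' = 215 W/m

Resistance network (inner→outer):
  R'_nickel alloy = ln(0.233/0.194)/(2πk) = 0.1832/(2π·11.0) = 0.002650 m·K/W
  R'_calcium silicate = ln(0.455/0.233)/(2πk) = 0.6693/(2π·0.0612) = 1.740 m·K/W
  R'_perlite = ln(0.549/0.455)/(2πk) = 0.1878/(2π·0.0578) = 0.5171 m·K/W
ΣR = 0.002650 + 1.740 + 0.5171 = 2.260 m·K/W
Q' = ΔT/ΣR = (785 K − 299.7 K)/2.260 = 215 W/m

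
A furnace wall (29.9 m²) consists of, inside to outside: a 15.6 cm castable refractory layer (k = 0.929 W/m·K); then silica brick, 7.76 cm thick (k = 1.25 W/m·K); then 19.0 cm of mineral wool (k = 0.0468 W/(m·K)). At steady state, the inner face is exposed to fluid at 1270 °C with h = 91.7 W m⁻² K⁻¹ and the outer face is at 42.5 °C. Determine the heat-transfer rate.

Resistance network (inner→outer):
  R_conv,in = 1/(hA) = 1/(91.7·29.9) = 3.647×10^-4 K/W
  R_castable refractory = L/(kA) = 0.156/(0.929·29.9) = 0.005616 K/W
  R_silica brick = L/(kA) = 0.0776/(1.25·29.9) = 0.002076 K/W
  R_mineral wool = L/(kA) = 0.190/(0.0468·29.9) = 0.1358 K/W
ΣR = 3.647×10^-4 + 0.005616 + 0.002076 + 0.1358 = 0.1439 K/W
Q = ΔT/ΣR = (1270 °C − 42.5 °C)/0.1439 = 8530 W

Q = 8.53 kW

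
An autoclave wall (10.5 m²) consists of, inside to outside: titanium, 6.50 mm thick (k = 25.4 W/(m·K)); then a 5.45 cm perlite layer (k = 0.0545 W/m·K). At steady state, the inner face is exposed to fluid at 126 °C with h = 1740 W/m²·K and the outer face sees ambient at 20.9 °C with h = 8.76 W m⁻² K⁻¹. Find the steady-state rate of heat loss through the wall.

Q = 990 W

Resistance network (inner→outer):
  R_conv,in = 1/(hA) = 1/(1740·10.5) = 5.473×10^-5 K/W
  R_titanium = L/(kA) = 0.00650/(25.4·10.5) = 2.437×10^-5 K/W
  R_perlite = L/(kA) = 0.0545/(0.0545·10.5) = 0.09524 K/W
  R_conv,out = 1/(hA) = 1/(8.76·10.5) = 0.01087 K/W
ΣR = 5.473×10^-5 + 2.437×10^-5 + 0.09524 + 0.01087 = 0.1062 K/W
Q = ΔT/ΣR = (126 °C − 20.9 °C)/0.1062 = 990 W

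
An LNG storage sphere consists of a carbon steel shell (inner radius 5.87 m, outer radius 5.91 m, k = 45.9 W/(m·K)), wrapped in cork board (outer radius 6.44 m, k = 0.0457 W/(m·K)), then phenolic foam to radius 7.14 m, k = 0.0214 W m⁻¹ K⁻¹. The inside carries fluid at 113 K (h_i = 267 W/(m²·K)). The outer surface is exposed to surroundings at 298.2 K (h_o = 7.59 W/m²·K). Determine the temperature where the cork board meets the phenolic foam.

T = 168 K

Resistance network (inner→outer):
  R_conv,in = 1/(4πr²h) = 1/(4π·5.87²·267) = 8.650×10^-6 K/W
  R_carbon steel = (1/5.87 − 1/5.91)/(4πk) = 0.001153/(4π·45.9) = 1.999×10^-6 K/W
  R_cork board = (1/5.91 − 1/6.44)/(4πk) = 0.01393/(4π·0.0457) = 0.02425 K/W
  R_phenolic foam = (1/6.44 − 1/7.14)/(4πk) = 0.01522/(4π·0.0214) = 0.05661 K/W
  R_conv,out = 1/(4πr²h) = 1/(4π·7.14²·7.59) = 2.057×10^-4 K/W
ΣR = 8.650×10^-6 + 1.999×10^-6 + 0.02425 + 0.05661 + 2.057×10^-4 = 0.08108 K/W
Q = ΔT/ΣR = (113 K − 298.2 K)/0.08108 = -2284 W
From the inner boundary to the cork board/phenolic foam interface, ΣR_partial = 0.02426 K/W.
T_interface = T_in − Q·ΣR_partial = 113 K − (-2284)(0.02426) = 168 K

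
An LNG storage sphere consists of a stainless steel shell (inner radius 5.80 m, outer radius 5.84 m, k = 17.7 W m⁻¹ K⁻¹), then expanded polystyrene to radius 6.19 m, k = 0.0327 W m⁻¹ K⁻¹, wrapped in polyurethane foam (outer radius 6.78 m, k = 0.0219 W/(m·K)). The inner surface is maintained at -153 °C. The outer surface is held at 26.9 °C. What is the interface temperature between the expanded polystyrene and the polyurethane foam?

Series thermal resistances, inner to outer:
  R_stainless steel = (1/5.80 − 1/5.84)/(4πk) = 0.001181/(4π·17.7) = 5.309×10^-6 K/W
  R_expanded polystyrene = (1/5.84 − 1/6.19)/(4πk) = 0.009682/(4π·0.0327) = 0.02356 K/W
  R_polyurethane foam = (1/6.19 − 1/6.78)/(4πk) = 0.01406/(4π·0.0219) = 0.05108 K/W
ΣR = 5.309×10^-6 + 0.02356 + 0.05108 = 0.07465 K/W
Q = ΔT/ΣR = (-153 °C − 26.9 °C)/0.07465 = -2410 W
From the inner boundary to the expanded polystyrene/polyurethane foam interface, ΣR_partial = 0.02357 K/W.
T_interface = T_in − Q·ΣR_partial = -153 °C − (-2410)(0.02357) = -96.2 °C

T = -96.2 °C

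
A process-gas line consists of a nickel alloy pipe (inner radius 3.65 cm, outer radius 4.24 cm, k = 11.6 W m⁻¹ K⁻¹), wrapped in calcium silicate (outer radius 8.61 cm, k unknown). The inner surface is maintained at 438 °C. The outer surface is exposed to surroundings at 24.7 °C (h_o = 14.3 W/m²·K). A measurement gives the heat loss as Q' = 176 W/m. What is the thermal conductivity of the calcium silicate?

ΣR = ΔT/Q' = |438 − 24.7|/176 = 2.348 m·K/W
Known resistances:
  R'_nickel alloy = ln(0.0424/0.0365)/(2πk) = 0.1498/(2π·11.6) = 0.002056 m·K/W
  R'_conv,out = 1/(2πr h) = 1/(2π·0.0861·14.3) = 0.1293 m·K/W
R_calcium silicate = ΣR − ΣR_known = 2.348 − 0.1314 = 2.217 m·K/W
ln(r₂/r₁)/(2πk) = 2.217 ⇒ k = 0.7084/(2π·2.217) = 0.0509 W/m·K

k = 0.0509 W/m·K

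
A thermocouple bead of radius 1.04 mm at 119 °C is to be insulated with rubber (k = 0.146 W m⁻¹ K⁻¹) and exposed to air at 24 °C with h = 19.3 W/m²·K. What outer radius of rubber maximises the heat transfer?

r_cr = 1.51 cm

For a sphere, r_cr = 2k_ins/h = 2·0.146/19.3 = 0.0151 m = 1.51 cm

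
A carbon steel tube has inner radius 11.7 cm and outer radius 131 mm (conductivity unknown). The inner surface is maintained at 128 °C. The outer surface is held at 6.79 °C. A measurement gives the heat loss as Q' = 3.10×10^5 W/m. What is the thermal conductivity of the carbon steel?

ΣR = ΔT/Q' = |128 − 6.79|/3.10×10^5 = 3.910×10^-4 m·K/W
ln(r₂/r₁)/(2πk) = 3.910×10^-4 ⇒ k = 0.1130/(2π·3.910×10^-4) = 46.0 W/m·K

k = 46.0 W/m·K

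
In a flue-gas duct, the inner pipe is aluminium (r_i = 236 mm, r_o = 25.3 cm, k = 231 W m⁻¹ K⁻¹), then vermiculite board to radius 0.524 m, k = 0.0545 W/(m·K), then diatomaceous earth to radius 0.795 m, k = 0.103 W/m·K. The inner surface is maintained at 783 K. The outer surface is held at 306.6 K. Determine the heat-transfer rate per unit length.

Resistance network (inner→outer):
  R'_aluminium = ln(0.253/0.236)/(2πk) = 0.06956/(2π·231) = 4.792×10^-5 m·K/W
  R'_vermiculite board = ln(0.524/0.253)/(2πk) = 0.7281/(2π·0.0545) = 2.126 m·K/W
  R'_diatomaceous earth = ln(0.795/0.524)/(2πk) = 0.4169/(2π·0.103) = 0.6441 m·K/W
ΣR = 4.792×10^-5 + 2.126 + 0.6441 = 2.770 m·K/W
Q' = ΔT/ΣR = (783 K − 306.6 K)/2.770 = 172 W/m

Q' = 172 W/m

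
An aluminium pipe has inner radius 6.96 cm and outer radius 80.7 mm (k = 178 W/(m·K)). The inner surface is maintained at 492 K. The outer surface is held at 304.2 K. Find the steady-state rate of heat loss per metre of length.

Q' = 1.42×10^6 W/m

Q' = 2πk·ΔT/ln(r₂/r₁) = 2π × 178 × 187.8 / ln(0.0807/0.0696) = 1.42×10^6 W/m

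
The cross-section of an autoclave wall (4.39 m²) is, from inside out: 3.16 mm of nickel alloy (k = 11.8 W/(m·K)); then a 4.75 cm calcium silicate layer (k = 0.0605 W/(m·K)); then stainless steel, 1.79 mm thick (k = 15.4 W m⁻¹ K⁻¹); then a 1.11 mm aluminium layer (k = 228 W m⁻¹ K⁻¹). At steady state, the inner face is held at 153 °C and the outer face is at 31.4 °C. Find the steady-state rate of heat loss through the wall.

Treat each layer as a resistance in series:
  R_nickel alloy = L/(kA) = 0.00316/(11.8·4.39) = 6.100×10^-5 K/W
  R_calcium silicate = L/(kA) = 0.0475/(0.0605·4.39) = 0.1788 K/W
  R_stainless steel = L/(kA) = 0.00179/(15.4·4.39) = 2.648×10^-5 K/W
  R_aluminium = L/(kA) = 0.00111/(228·4.39) = 1.109×10^-6 K/W
ΣR = 6.100×10^-5 + 0.1788 + 2.648×10^-5 + 1.109×10^-6 = 0.1789 K/W
Q = ΔT/ΣR = (153 °C − 31.4 °C)/0.1789 = 680 W

Q = 680 W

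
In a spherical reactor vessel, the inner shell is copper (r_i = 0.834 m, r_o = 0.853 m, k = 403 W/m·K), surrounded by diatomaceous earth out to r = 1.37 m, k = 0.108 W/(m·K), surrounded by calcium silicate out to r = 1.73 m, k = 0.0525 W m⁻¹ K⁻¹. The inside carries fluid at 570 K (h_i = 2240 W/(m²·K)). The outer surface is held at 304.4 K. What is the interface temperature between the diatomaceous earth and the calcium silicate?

T = 414 K

Treat each layer as a resistance in series:
  R_conv,in = 1/(4πr²h) = 1/(4π·0.834²·2240) = 5.108×10^-5 K/W
  R_copper = (1/0.834 − 1/0.853)/(4πk) = 0.02671/(4π·403) = 5.274×10^-6 K/W
  R_diatomaceous earth = (1/0.853 − 1/1.37)/(4πk) = 0.4424/(4π·0.108) = 0.3260 K/W
  R_calcium silicate = (1/1.37 − 1/1.73)/(4πk) = 0.1519/(4π·0.0525) = 0.2302 K/W
ΣR = 5.108×10^-5 + 5.274×10^-6 + 0.3260 + 0.2302 = 0.5563 K/W
Q = ΔT/ΣR = (570 K − 304.4 K)/0.5563 = 477.4 W
From the inner boundary to the diatomaceous earth/calcium silicate interface, ΣR_partial = 0.3261 K/W.
T_interface = T_in − Q·ΣR_partial = 570 K − (477.4)(0.3261) = 414 K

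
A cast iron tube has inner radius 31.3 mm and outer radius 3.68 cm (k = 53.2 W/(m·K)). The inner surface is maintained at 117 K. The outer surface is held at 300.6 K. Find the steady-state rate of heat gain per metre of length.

Q' = 379 kW/m

Q' = 2πk·ΔT/ln(r₂/r₁) = 2π × 53.2 × 183.6 / ln(0.0368/0.0313) = 3.79×10^5 W/m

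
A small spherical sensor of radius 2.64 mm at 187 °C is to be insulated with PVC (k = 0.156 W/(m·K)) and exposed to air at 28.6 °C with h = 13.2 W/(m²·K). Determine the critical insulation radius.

For a sphere, r_cr = 2k_ins/h = 2·0.156/13.2 = 0.0236 m = 2.36 cm

r_cr = 2.36 cm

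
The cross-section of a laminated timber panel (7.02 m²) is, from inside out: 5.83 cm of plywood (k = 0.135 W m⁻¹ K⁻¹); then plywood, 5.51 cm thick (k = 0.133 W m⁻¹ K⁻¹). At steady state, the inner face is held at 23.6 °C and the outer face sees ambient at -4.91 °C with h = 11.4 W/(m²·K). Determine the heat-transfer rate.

Resistance network (inner→outer):
  R_plywood = L/(kA) = 0.0583/(0.135·7.02) = 0.06152 K/W
  R_plywood = L/(kA) = 0.0551/(0.133·7.02) = 0.05902 K/W
  R_conv,out = 1/(hA) = 1/(11.4·7.02) = 0.01250 K/W
ΣR = 0.06152 + 0.05902 + 0.01250 = 0.1330 K/W
Q = ΔT/ΣR = (23.6 °C − -4.91 °C)/0.1330 = 214 W

Q = 214 W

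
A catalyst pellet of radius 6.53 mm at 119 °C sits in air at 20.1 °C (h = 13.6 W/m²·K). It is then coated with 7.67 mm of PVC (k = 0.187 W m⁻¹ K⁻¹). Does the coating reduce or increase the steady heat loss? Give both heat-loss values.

increases: 0.721 → 1.54 W

Critical radius for a sphere: r_cr = 2k/h = 0.0275 m = 2.75 cm.
Outer radius after coating: r₂ = 0.00653 + 0.00767 = 0.01420 m.
Since r₁ < r_cr and r₂ ≤ r_cr, the coating moves toward the maximum at r_cr — heat loss rises.
Bare: R = 1/(4πr₁²h) = 137.2 K/W; Q = 98.9/137.2 = 0.721 W.
Coated: R = R_cond + R_conv = 64.22 K/W; Q = 98.9/64.22 = 1.54 W.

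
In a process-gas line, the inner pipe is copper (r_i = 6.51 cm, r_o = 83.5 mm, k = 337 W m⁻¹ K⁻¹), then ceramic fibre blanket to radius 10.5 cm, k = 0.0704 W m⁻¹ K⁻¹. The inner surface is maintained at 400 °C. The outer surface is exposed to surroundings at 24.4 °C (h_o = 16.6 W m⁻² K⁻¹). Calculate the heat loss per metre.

Q' = 616 W/m

Series thermal resistances, inner to outer:
  R'_copper = ln(0.0835/0.0651)/(2πk) = 0.2489/(2π·337) = 1.176×10^-4 m·K/W
  R'_ceramic fibre blanket = ln(0.105/0.0835)/(2πk) = 0.2291/(2π·0.0704) = 0.5180 m·K/W
  R'_conv,out = 1/(2πr h) = 1/(2π·0.105·16.6) = 0.09131 m·K/W
ΣR = 1.176×10^-4 + 0.5180 + 0.09131 = 0.6094 m·K/W
Q' = ΔT/ΣR = (400 °C − 24.4 °C)/0.6094 = 616 W/m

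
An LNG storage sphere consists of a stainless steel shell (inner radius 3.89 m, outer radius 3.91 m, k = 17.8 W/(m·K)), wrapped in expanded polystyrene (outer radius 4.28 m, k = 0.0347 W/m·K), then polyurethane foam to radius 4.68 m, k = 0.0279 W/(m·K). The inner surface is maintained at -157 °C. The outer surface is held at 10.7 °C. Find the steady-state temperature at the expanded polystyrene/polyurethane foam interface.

Resistance network (inner→outer):
  R_stainless steel = (1/3.89 − 1/3.91)/(4πk) = 0.001315/(4π·17.8) = 5.879×10^-6 K/W
  R_expanded polystyrene = (1/3.91 − 1/4.28)/(4πk) = 0.02211/(4π·0.0347) = 0.05070 K/W
  R_polyurethane foam = (1/4.28 − 1/4.68)/(4πk) = 0.01997/(4π·0.0279) = 0.05696 K/W
ΣR = 5.879×10^-6 + 0.05070 + 0.05696 = 0.1077 K/W
Q = ΔT/ΣR = (-157 °C − 10.7 °C)/0.1077 = -1557 W
From the inner boundary to the expanded polystyrene/polyurethane foam interface, ΣR_partial = 0.05071 K/W.
T_interface = T_in − Q·ΣR_partial = -157 °C − (-1557)(0.05071) = -78.0 °C

T = -78.0 °C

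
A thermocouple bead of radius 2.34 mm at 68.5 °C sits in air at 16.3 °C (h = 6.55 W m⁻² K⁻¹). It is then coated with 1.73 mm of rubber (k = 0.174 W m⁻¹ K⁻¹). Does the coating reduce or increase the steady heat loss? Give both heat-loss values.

increases: 0.0235 → 0.0639 W

Critical radius for a sphere: r_cr = 2k/h = 0.0531 m = 5.31 cm.
Outer radius after coating: r₂ = 0.00234 + 0.00173 = 0.00407 m.
Since r₁ < r_cr and r₂ ≤ r_cr, the coating moves toward the maximum at r_cr — heat loss rises.
Bare: R = 1/(4πr₁²h) = 2219 K/W; Q = 52.2/2219 = 0.0235 W.
Coated: R = R_cond + R_conv = 816.5 K/W; Q = 52.2/816.5 = 0.0639 W.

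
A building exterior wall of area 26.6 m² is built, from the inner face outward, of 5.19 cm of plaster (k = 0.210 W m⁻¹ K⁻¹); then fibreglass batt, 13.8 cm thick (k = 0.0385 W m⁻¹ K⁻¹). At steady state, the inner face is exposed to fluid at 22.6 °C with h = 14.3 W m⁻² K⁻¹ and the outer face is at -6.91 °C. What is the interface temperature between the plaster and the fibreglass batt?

Series thermal resistances, inner to outer:
  R_conv,in = 1/(hA) = 1/(14.3·26.6) = 0.002629 K/W
  R_plaster = L/(kA) = 0.0519/(0.210·26.6) = 0.009291 K/W
  R_fibreglass batt = L/(kA) = 0.138/(0.0385·26.6) = 0.1348 K/W
ΣR = 0.002629 + 0.009291 + 0.1348 = 0.1467 K/W
Q = ΔT/ΣR = (22.6 °C − -6.91 °C)/0.1467 = 201.2 W
From the inner boundary to the plaster/fibreglass batt interface, ΣR_partial = 0.01192 K/W.
T_interface = T_in − Q·ΣR_partial = 22.6 °C − (201.2)(0.01192) = 20.2 °C

T = 20.2 °C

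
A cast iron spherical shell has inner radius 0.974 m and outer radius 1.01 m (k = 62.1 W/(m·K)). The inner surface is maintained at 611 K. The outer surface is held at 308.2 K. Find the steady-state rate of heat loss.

Q = 6.46×10^6 W

Q = 4πk·ΔT/(1/r₁ − 1/r₂) = 4π × 62.1 × 302.8 / (1/0.974 − 1/1.01) = 6.46×10^6 W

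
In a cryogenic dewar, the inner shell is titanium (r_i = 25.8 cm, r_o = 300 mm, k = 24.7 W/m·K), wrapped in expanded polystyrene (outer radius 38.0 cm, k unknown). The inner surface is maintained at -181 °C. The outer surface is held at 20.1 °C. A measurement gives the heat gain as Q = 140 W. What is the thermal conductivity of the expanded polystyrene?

ΣR = ΔT/Q = |-181 − 20.1|/140 = 1.436 K/W
Known resistances:
  R_titanium = (1/0.258 − 1/0.300)/(4πk) = 0.5426/(4π·24.7) = 0.001748 K/W
R_expanded polystyrene = ΣR − ΣR_known = 1.436 − 0.001748 = 1.434 K/W
(1/r₁−1/r₂)/(4πk) = 1.434 ⇒ k = 0.7018/(4π·1.434) = 0.0389 W/m·K

k = 0.0389 W/m·K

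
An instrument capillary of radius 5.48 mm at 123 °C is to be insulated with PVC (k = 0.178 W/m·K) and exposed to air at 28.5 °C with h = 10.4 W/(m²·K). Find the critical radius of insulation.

r_cr = 1.71 cm

For a cylinder, r_cr = k_ins/h = 0.178/10.4 = 0.0171 m = 1.71 cm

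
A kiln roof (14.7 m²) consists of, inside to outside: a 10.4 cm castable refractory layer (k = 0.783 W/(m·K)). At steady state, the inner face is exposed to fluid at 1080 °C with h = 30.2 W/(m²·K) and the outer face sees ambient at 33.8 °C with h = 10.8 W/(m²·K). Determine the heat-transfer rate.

Resistance network (inner→outer):
  R_conv,in = 1/(hA) = 1/(30.2·14.7) = 0.002253 K/W
  R_castable refractory = L/(kA) = 0.104/(0.783·14.7) = 0.009036 K/W
  R_conv,out = 1/(hA) = 1/(10.8·14.7) = 0.006299 K/W
ΣR = 0.002253 + 0.009036 + 0.006299 = 0.01759 K/W
Q = ΔT/ΣR = (1080 °C − 33.8 °C)/0.01759 = 59500 W

Q = 59.5 kW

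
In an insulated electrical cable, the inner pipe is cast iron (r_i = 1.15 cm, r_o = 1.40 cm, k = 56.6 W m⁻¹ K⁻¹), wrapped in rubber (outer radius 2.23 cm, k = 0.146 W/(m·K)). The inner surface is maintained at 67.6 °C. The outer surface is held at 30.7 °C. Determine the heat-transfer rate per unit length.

Series thermal resistances, inner to outer:
  R'_cast iron = ln(0.0140/0.0115)/(2πk) = 0.1967/(2π·56.6) = 5.531×10^-4 m·K/W
  R'_rubber = ln(0.0223/0.0140)/(2πk) = 0.4655/(2π·0.146) = 0.5075 m·K/W
ΣR = 5.531×10^-4 + 0.5075 = 0.5081 m·K/W
Q' = ΔT/ΣR = (67.6 °C − 30.7 °C)/0.5081 = 72.6 W/m

Q' = 72.6 W/m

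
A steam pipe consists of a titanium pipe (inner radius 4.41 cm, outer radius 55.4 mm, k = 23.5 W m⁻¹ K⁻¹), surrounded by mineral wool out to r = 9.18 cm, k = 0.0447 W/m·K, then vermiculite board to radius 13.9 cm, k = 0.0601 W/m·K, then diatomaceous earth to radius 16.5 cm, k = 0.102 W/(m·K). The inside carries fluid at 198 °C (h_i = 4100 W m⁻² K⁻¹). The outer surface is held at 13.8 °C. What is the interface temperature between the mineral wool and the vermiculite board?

T = 93.3 °C

Treat each layer as a resistance in series:
  R'_conv,in = 1/(2πr h) = 1/(2π·0.0441·4100) = 8.802×10^-4 m·K/W
  R'_titanium = ln(0.0554/0.0441)/(2πk) = 0.2281/(2π·23.5) = 0.001545 m·K/W
  R'_mineral wool = ln(0.0918/0.0554)/(2πk) = 0.5050/(2π·0.0447) = 1.798 m·K/W
  R'_vermiculite board = ln(0.139/0.0918)/(2πk) = 0.4149/(2π·0.0601) = 1.099 m·K/W
  R'_diatomaceous earth = ln(0.165/0.139)/(2πk) = 0.1715/(2π·0.102) = 0.2676 m·K/W
ΣR = 8.802×10^-4 + 0.001545 + 1.798 + 1.099 + 0.2676 = 3.167 m·K/W
Q' = ΔT/ΣR = (198 °C − 13.8 °C)/3.167 = 58.16 W/m
From the inner boundary to the mineral wool/vermiculite board interface, ΣR_partial = 1.800 m·K/W.
T_interface = T_in − Q'·ΣR_partial = 198 °C − (58.16)(1.800) = 93.3 °C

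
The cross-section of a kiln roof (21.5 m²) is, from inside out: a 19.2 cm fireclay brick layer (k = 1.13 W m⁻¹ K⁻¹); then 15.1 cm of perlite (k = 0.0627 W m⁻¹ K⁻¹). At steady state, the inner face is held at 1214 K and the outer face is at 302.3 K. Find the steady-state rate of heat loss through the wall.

Treat each layer as a resistance in series:
  R_fireclay brick = L/(kA) = 0.192/(1.13·21.5) = 0.007903 K/W
  R_perlite = L/(kA) = 0.151/(0.0627·21.5) = 0.1120 K/W
ΣR = 0.007903 + 0.1120 = 0.1199 K/W
Q = ΔT/ΣR = (1214 K − 302.3 K)/0.1199 = 7600 W

Q = 7.60 kW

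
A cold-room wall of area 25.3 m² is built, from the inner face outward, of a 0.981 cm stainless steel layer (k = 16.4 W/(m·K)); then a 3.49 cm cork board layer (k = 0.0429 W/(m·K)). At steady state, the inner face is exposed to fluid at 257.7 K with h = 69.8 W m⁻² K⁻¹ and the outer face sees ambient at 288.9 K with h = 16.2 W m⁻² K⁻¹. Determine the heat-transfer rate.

Q = 887 W

Treat each layer as a resistance in series:
  R_conv,in = 1/(hA) = 1/(69.8·25.3) = 5.663×10^-4 K/W
  R_stainless steel = L/(kA) = 0.00981/(16.4·25.3) = 2.364×10^-5 K/W
  R_cork board = L/(kA) = 0.0349/(0.0429·25.3) = 0.03215 K/W
  R_conv,out = 1/(hA) = 1/(16.2·25.3) = 0.002440 K/W
ΣR = 5.663×10^-4 + 2.364×10^-5 + 0.03215 + 0.002440 = 0.03518 K/W
Q = ΔT/ΣR = (257.7 K − 288.9 K)/0.03518 = -887 W
(Negative Q ⇒ heat flows inward; heat gain = 887 W.)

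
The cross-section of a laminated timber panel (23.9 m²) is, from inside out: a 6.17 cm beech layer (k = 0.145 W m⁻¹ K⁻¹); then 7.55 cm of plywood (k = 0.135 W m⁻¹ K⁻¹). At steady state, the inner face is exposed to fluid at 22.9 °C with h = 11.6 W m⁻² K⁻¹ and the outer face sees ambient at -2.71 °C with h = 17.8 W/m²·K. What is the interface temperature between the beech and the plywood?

Treat each layer as a resistance in series:
  R_conv,in = 1/(hA) = 1/(11.6·23.9) = 0.003607 K/W
  R_beech = L/(kA) = 0.0617/(0.145·23.9) = 0.01780 K/W
  R_plywood = L/(kA) = 0.0755/(0.135·23.9) = 0.02340 K/W
  R_conv,out = 1/(hA) = 1/(17.8·23.9) = 0.002351 K/W
ΣR = 0.003607 + 0.01780 + 0.02340 + 0.002351 = 0.04716 K/W
Q = ΔT/ΣR = (22.9 °C − -2.71 °C)/0.04716 = 543.0 W
From the inner boundary to the beech/plywood interface, ΣR_partial = 0.02141 K/W.
T_interface = T_in − Q·ΣR_partial = 22.9 °C − (543.0)(0.02141) = 11.3 °C

T = 11.3 °C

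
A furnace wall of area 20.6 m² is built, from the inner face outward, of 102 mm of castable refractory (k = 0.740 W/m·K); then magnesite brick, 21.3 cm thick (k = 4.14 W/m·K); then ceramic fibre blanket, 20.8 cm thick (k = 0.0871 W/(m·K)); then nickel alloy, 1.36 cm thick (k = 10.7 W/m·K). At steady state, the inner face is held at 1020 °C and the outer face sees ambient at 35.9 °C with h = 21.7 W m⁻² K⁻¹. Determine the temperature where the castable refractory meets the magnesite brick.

T = 968 °C

Treat each layer as a resistance in series:
  R_castable refractory = L/(kA) = 0.102/(0.740·20.6) = 0.006691 K/W
  R_magnesite brick = L/(kA) = 0.213/(4.14·20.6) = 0.002498 K/W
  R_ceramic fibre blanket = L/(kA) = 0.208/(0.0871·20.6) = 0.1159 K/W
  R_nickel alloy = L/(kA) = 0.0136/(10.7·20.6) = 6.170×10^-5 K/W
  R_conv,out = 1/(hA) = 1/(21.7·20.6) = 0.002237 K/W
ΣR = 0.006691 + 0.002498 + 0.1159 + 6.170×10^-5 + 0.002237 = 0.1274 K/W
Q = ΔT/ΣR = (1020 °C − 35.9 °C)/0.1274 = 7724 W
From the inner boundary to the castable refractory/magnesite brick interface, ΣR_partial = 0.006691 K/W.
T_interface = T_in − Q·ΣR_partial = 1020 °C − (7724)(0.006691) = 968 °C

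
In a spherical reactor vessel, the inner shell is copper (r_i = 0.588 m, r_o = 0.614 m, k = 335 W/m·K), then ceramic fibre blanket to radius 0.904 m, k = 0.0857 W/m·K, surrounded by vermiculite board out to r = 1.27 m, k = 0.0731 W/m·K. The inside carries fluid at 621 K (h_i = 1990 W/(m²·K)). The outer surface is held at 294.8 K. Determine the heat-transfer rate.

Q = 392 W

Resistance network (inner→outer):
  R_conv,in = 1/(4πr²h) = 1/(4π·0.588²·1990) = 1.157×10^-4 K/W
  R_copper = (1/0.588 − 1/0.614)/(4πk) = 0.07202/(4π·335) = 1.711×10^-5 K/W
  R_ceramic fibre blanket = (1/0.614 − 1/0.904)/(4πk) = 0.5225/(4π·0.0857) = 0.4851 K/W
  R_vermiculite board = (1/0.904 − 1/1.27)/(4πk) = 0.3188/(4π·0.0731) = 0.3470 K/W
ΣR = 1.157×10^-4 + 1.711×10^-5 + 0.4851 + 0.3470 = 0.8322 K/W
Q = ΔT/ΣR = (621 K − 294.8 K)/0.8322 = 392 W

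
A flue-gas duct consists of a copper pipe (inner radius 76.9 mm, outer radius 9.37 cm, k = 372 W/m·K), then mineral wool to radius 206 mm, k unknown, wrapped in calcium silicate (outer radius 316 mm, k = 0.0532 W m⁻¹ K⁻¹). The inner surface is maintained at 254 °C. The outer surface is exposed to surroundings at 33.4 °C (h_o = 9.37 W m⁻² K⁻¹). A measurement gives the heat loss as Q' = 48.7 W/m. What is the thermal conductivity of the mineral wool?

ΣR = ΔT/Q' = |254 − 33.4|/48.7 = 4.530 m·K/W
Known resistances:
  R'_copper = ln(0.0937/0.0769)/(2πk) = 0.1976/(2π·372) = 8.454×10^-5 m·K/W
  R'_calcium silicate = ln(0.316/0.206)/(2πk) = 0.4279/(2π·0.0532) = 1.280 m·K/W
  R'_conv,out = 1/(2πr h) = 1/(2π·0.316·9.37) = 0.05375 m·K/W
R_mineral wool = ΣR − ΣR_known = 4.530 − 1.334 = 3.196 m·K/W
ln(r₂/r₁)/(2πk) = 3.196 ⇒ k = 0.7878/(2π·3.196) = 0.0392 W/m·K

k = 0.0392 W/m·K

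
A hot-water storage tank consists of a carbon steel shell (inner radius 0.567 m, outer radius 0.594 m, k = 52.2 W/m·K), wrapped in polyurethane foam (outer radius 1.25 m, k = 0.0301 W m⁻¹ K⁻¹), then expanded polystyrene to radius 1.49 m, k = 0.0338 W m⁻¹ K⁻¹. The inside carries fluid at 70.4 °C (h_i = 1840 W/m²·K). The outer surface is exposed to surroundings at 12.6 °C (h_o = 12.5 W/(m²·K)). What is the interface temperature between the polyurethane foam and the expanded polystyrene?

T = 19.3 °C

Series thermal resistances, inner to outer:
  R_conv,in = 1/(4πr²h) = 1/(4π·0.567²·1840) = 1.345×10^-4 K/W
  R_carbon steel = (1/0.567 − 1/0.594)/(4πk) = 0.08017/(4π·52.2) = 1.222×10^-4 K/W
  R_polyurethane foam = (1/0.594 − 1/1.25)/(4πk) = 0.8835/(4π·0.0301) = 2.336 K/W
  R_expanded polystyrene = (1/1.25 − 1/1.49)/(4πk) = 0.1289/(4π·0.0338) = 0.3034 K/W
  R_conv,out = 1/(4πr²h) = 1/(4π·1.49²·12.5) = 0.002868 K/W
ΣR = 1.345×10^-4 + 1.222×10^-4 + 2.336 + 0.3034 + 0.002868 = 2.643 K/W
Q = ΔT/ΣR = (70.4 °C − 12.6 °C)/2.643 = 21.87 W
From the inner boundary to the polyurethane foam/expanded polystyrene interface, ΣR_partial = 2.336 K/W.
T_interface = T_in − Q·ΣR_partial = 70.4 °C − (21.87)(2.336) = 19.3 °C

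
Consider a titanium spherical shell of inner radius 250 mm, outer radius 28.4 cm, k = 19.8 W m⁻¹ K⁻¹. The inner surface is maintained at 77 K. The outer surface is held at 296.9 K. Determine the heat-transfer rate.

Q = 114 kW

Q = 4πk·ΔT/(1/r₁ − 1/r₂) = 4π × 19.8 × 219.9 / (1/0.250 − 1/0.284) = 1.14×10^5 W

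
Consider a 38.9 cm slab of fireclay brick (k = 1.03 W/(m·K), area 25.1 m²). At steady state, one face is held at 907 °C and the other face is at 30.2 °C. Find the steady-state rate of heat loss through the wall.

Q = 58300 W

Q = kA·ΔT/L = 1.03 × 25.1 × |907 °C − 30.2 °C| / 0.389 = 58300 W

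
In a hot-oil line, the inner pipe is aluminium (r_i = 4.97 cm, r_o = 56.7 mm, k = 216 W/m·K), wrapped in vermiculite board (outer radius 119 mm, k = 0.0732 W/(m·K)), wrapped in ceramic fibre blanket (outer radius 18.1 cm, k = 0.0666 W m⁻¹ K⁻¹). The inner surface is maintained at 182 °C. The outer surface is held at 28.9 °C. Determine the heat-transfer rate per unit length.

Q' = 58.6 W/m

Resistance network (inner→outer):
  R'_aluminium = ln(0.0567/0.0497)/(2πk) = 0.1318/(2π·216) = 9.709×10^-5 m·K/W
  R'_vermiculite board = ln(0.119/0.0567)/(2πk) = 0.7413/(2π·0.0732) = 1.612 m·K/W
  R'_ceramic fibre blanket = ln(0.181/0.119)/(2πk) = 0.4194/(2π·0.0666) = 1.002 m·K/W
ΣR = 9.709×10^-5 + 1.612 + 1.002 = 2.614 m·K/W
Q' = ΔT/ΣR = (182 °C − 28.9 °C)/2.614 = 58.6 W/m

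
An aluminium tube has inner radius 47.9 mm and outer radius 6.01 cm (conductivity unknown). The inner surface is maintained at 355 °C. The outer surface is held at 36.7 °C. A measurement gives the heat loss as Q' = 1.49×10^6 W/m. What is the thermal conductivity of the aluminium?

ΣR = ΔT/Q' = |355 − 36.7|/1.49×10^6 = 2.136×10^-4 m·K/W
ln(r₂/r₁)/(2πk) = 2.136×10^-4 ⇒ k = 0.2269/(2π·2.136×10^-4) = 169 W/m·K

k = 169 W/m·K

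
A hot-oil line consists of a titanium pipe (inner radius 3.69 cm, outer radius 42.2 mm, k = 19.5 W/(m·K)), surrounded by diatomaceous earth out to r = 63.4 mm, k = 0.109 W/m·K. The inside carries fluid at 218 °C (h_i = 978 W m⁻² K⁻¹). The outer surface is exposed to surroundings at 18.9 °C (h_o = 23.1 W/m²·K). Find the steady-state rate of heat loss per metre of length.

Series thermal resistances, inner to outer:
  R'_conv,in = 1/(2πr h) = 1/(2π·0.0369·978) = 0.004410 m·K/W
  R'_titanium = ln(0.0422/0.0369)/(2πk) = 0.1342/(2π·19.5) = 0.001095 m·K/W
  R'_diatomaceous earth = ln(0.0634/0.0422)/(2πk) = 0.4070/(2π·0.109) = 0.5943 m·K/W
  R'_conv,out = 1/(2πr h) = 1/(2π·0.0634·23.1) = 0.1087 m·K/W
ΣR = 0.004410 + 0.001095 + 0.5943 + 0.1087 = 0.7085 m·K/W
Q' = ΔT/ΣR = (218 °C − 18.9 °C)/0.7085 = 281 W/m

Q' = 281 W/m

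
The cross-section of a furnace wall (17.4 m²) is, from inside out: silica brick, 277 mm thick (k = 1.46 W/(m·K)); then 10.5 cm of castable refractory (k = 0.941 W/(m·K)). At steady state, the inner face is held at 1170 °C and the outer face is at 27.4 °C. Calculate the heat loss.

Q = 66.0 kW

Treat each layer as a resistance in series:
  R_silica brick = L/(kA) = 0.277/(1.46·17.4) = 0.01090 K/W
  R_castable refractory = L/(kA) = 0.105/(0.941·17.4) = 0.006413 K/W
ΣR = 0.01090 + 0.006413 = 0.01731 K/W
Q = ΔT/ΣR = (1170 °C − 27.4 °C)/0.01731 = 66000 W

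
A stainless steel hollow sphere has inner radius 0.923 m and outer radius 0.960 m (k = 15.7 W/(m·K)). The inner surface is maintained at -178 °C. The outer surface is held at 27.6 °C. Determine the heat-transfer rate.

Q = 4πk·ΔT/(1/r₁ − 1/r₂) = 4π × 15.7 × 205.6 / (1/0.923 − 1/0.960) = 9.71×10^5 W

Q = 971 kW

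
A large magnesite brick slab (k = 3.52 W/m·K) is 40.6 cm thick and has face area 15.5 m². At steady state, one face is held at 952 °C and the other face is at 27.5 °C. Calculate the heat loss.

Q = kA·ΔT/L = 3.52 × 15.5 × |952 °C − 27.5 °C| / 0.406 = 1.24×10^5 W

Q = 124 kW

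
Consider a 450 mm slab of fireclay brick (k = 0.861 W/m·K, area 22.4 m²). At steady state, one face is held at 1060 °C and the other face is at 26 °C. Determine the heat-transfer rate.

Q = kA·ΔT/L = 0.861 × 22.4 × |1060 °C − 26 °C| / 0.450 = 44300 W

Q = 44.3 kW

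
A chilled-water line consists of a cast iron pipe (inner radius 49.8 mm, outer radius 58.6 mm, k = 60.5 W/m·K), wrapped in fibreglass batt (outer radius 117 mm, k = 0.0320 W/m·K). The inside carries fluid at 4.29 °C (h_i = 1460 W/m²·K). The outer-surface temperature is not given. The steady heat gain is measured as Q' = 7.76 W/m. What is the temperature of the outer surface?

Series resistances:
  R'_conv,in = 1/(2πr h) = 1/(2π·0.0498·1460) = 0.002189 m·K/W
  R'_cast iron = ln(0.0586/0.0498)/(2πk) = 0.1627/(2π·60.5) = 4.281×10^-4 m·K/W
  R'_fibreglass batt = ln(0.117/0.0586)/(2πk) = 0.6914/(2π·0.0320) = 3.439 m·K/W
ΣR = 3.442 m·K/W
ΔT = Q'·ΣR = 7.76 × 3.442 = 26.71 K
Heat flows inward, so T_out = T_in + ΔT = 4.29 + 26.71 = 31.0 °C

T_out = 31.0 °C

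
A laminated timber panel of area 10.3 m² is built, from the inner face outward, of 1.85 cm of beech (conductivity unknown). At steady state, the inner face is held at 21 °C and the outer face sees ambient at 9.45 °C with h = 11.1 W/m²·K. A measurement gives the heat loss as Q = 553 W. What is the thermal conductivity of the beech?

ΣR = ΔT/Q = |21 − 9.45|/553 = 0.02089 K/W
Known resistances:
  R_conv,out = 1/(hA) = 1/(11.1·10.3) = 0.008747 K/W
R_beech = ΣR − ΣR_known = 0.02089 − 0.008747 = 0.01214 K/W
L/(kA) = 0.01214 ⇒ k = 0.0185/(0.01214·10.3) = 0.148 W/m·K

k = 0.148 W/m·K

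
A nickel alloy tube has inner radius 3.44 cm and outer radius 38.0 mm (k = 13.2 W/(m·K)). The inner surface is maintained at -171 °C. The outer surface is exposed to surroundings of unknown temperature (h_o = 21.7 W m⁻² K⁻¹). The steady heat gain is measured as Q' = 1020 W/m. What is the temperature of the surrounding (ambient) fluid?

Series resistances:
  R'_nickel alloy = ln(0.0380/0.0344)/(2πk) = 0.09953/(2π·13.2) = 0.001200 m·K/W
  R'_conv,out = 1/(2πr h) = 1/(2π·0.0380·21.7) = 0.1930 m·K/W
ΣR = 0.1942 m·K/W
ΔT = Q'·ΣR = 1020 × 0.1942 = 198.1 K
Heat flows inward, so T_out = T_in + ΔT = -171 + 198.1 = 27.1 °C

T_out = 27.1 °C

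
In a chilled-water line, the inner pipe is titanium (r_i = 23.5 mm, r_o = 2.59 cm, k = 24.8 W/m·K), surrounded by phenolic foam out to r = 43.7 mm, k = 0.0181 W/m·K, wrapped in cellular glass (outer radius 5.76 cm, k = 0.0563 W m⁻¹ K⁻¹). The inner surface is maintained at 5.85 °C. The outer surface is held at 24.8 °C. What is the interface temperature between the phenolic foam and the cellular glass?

T = 22.1 °C

Series thermal resistances, inner to outer:
  R'_titanium = ln(0.0259/0.0235)/(2πk) = 0.09724/(2π·24.8) = 6.241×10^-4 m·K/W
  R'_phenolic foam = ln(0.0437/0.0259)/(2πk) = 0.5231/(2π·0.0181) = 4.600 m·K/W
  R'_cellular glass = ln(0.0576/0.0437)/(2πk) = 0.2762/(2π·0.0563) = 0.7807 m·K/W
ΣR = 6.241×10^-4 + 4.600 + 0.7807 = 5.381 m·K/W
Q' = ΔT/ΣR = (5.85 °C − 24.8 °C)/5.381 = -3.522 W/m
From the inner boundary to the phenolic foam/cellular glass interface, ΣR_partial = 4.601 m·K/W.
T_interface = T_in − Q'·ΣR_partial = 5.85 °C − (-3.522)(4.601) = 22.1 °C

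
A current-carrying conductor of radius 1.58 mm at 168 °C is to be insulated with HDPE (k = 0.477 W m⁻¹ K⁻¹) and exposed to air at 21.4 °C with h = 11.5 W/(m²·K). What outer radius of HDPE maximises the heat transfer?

r_cr = 4.15 cm

For a cylinder, r_cr = k_ins/h = 0.477/11.5 = 0.0415 m = 4.15 cm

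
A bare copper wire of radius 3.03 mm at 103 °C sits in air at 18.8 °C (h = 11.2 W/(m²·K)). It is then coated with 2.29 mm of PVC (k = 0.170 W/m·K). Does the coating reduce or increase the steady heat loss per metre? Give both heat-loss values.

Critical radius for a cylinder: r_cr = k/h = 0.0152 m = 1.52 cm.
Outer radius after coating: r₂ = 0.00303 + 0.00229 = 0.00532 m.
Since r₁ < r_cr and r₂ ≤ r_cr, the coating moves toward the maximum at r_cr — heat loss rises.
Bare: R = 1/(2πr₁h) = 4.690 m·K/W; Q = 84.2/4.690 = 18.0 W/m.
Coated: R = R_cond + R_conv = 3.198 m·K/W; Q = 84.2/3.198 = 26.3 W/m.

increases: 18.0 → 26.3 W/m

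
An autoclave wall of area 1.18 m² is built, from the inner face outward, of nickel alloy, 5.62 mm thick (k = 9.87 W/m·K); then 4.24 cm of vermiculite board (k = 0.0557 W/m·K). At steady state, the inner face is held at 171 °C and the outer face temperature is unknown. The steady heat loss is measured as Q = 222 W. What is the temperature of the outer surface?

Sum the resistances:
  R_nickel alloy = L/(kA) = 0.00562/(9.87·1.18) = 4.825×10^-4 K/W
  R_vermiculite board = L/(kA) = 0.0424/(0.0557·1.18) = 0.6451 K/W
ΣR = 0.6456 K/W
ΔT = Q·ΣR = 222 × 0.6456 = 143.3 K
Heat flows outward, so T_out = T_in − ΔT = 171 − 143.3 = 27.7 °C

T_out = 27.7 °C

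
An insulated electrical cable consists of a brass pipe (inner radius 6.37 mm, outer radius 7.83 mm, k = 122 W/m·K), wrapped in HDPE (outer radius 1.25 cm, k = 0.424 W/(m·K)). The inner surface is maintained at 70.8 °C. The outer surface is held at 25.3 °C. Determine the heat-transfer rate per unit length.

Q' = 259 W/m

Treat each layer as a resistance in series:
  R'_brass = ln(0.00783/0.00637)/(2πk) = 0.2064/(2π·122) = 2.692×10^-4 m·K/W
  R'_HDPE = ln(0.0125/0.00783)/(2πk) = 0.4678/(2π·0.424) = 0.1756 m·K/W
ΣR = 2.692×10^-4 + 0.1756 = 0.1759 m·K/W
Q' = ΔT/ΣR = (70.8 °C − 25.3 °C)/0.1759 = 259 W/m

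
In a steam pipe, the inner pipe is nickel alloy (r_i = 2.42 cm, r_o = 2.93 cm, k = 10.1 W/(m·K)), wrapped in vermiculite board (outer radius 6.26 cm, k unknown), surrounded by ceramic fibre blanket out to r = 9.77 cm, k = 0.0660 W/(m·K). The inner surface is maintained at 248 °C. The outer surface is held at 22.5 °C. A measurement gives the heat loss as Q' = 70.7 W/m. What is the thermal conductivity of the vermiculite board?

ΣR = ΔT/Q' = |248 − 22.5|/70.7 = 3.190 m·K/W
Known resistances:
  R'_nickel alloy = ln(0.0293/0.0242)/(2πk) = 0.1912/(2π·10.1) = 0.003013 m·K/W
  R'_ceramic fibre blanket = ln(0.0977/0.0626)/(2πk) = 0.4451/(2π·0.0660) = 1.073 m·K/W
R_vermiculite board = ΣR − ΣR_known = 3.190 − 1.076 = 2.114 m·K/W
ln(r₂/r₁)/(2πk) = 2.114 ⇒ k = 0.7592/(2π·2.114) = 0.0572 W/m·K

k = 0.0572 W/m·K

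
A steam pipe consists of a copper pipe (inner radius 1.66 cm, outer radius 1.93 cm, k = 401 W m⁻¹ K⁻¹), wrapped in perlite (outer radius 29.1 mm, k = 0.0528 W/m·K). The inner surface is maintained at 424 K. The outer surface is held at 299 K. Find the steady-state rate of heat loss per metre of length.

Q' = 101 W/m

Series thermal resistances, inner to outer:
  R'_copper = ln(0.0193/0.0166)/(2πk) = 0.1507/(2π·401) = 5.981×10^-5 m·K/W
  R'_perlite = ln(0.0291/0.0193)/(2πk) = 0.4106/(2π·0.0528) = 1.238 m·K/W
ΣR = 5.981×10^-5 + 1.238 = 1.238 m·K/W
Q' = ΔT/ΣR = (424 K − 299 K)/1.238 = 101 W/m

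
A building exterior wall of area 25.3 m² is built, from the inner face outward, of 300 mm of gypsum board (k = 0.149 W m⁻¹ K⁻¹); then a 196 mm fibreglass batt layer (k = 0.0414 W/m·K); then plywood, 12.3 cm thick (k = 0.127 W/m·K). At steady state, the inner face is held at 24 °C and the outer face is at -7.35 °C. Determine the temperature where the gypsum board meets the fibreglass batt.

Treat each layer as a resistance in series:
  R_gypsum board = L/(kA) = 0.300/(0.149·25.3) = 0.07958 K/W
  R_fibreglass batt = L/(kA) = 0.196/(0.0414·25.3) = 0.1871 K/W
  R_plywood = L/(kA) = 0.123/(0.127·25.3) = 0.03828 K/W
ΣR = 0.07958 + 0.1871 + 0.03828 = 0.3050 K/W
Q = ΔT/ΣR = (24 °C − -7.35 °C)/0.3050 = 102.8 W
From the inner boundary to the gypsum board/fibreglass batt interface, ΣR_partial = 0.07958 K/W.
T_interface = T_in − Q·ΣR_partial = 24 °C − (102.8)(0.07958) = 15.8 °C

T = 15.8 °C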